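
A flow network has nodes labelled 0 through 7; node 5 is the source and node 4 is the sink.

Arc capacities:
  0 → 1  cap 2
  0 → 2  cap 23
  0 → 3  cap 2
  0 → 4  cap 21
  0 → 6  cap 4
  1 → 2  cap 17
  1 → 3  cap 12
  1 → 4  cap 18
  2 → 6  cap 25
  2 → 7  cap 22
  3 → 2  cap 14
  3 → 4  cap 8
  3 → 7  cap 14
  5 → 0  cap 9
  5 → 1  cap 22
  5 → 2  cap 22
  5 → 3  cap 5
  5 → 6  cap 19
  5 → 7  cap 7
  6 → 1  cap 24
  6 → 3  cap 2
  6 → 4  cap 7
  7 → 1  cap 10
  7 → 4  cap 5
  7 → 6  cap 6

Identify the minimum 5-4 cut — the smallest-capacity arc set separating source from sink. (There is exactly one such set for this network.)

Min-cut arcs: {(1,4), (3,4), (5,0), (6,4), (7,4)} (total capacity 47)

augment #1: 5→0→4 push 9
augment #2: 5→1→4 push 18
augment #3: 5→3→4 push 5
augment #4: 5→6→4 push 7
augment #5: 5→7→4 push 5
augment #6: 5→1→3→4 push 3
max flow = 47; residual-reachable set from 5 gives S-side
cut edges (S→T): {(1,4), (3,4), (5,0), (6,4), (7,4)} total cap 47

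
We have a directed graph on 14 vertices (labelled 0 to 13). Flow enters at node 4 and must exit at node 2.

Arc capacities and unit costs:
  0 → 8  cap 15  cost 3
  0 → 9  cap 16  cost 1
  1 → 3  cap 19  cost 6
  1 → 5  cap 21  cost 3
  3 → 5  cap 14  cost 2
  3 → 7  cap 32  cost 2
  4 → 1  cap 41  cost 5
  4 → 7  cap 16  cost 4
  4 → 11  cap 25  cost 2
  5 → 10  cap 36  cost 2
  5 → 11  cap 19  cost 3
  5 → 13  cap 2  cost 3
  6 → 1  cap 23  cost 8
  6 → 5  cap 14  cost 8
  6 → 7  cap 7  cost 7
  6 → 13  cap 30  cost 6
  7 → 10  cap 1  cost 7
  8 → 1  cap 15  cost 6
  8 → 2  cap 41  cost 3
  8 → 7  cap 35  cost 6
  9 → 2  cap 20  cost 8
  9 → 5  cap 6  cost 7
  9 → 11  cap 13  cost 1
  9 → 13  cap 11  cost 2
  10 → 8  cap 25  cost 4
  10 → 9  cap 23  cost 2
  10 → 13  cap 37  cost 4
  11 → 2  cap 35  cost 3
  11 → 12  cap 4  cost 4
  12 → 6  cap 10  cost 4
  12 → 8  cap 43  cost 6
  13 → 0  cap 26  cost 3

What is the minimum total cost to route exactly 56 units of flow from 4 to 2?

Minimum cost for 56 units: 668

shortest-cost path #1: 4→11→2 push 25 @ unit cost 5 (adds 125)
shortest-cost path #2: 4→1→5→11→2 push 10 @ unit cost 14 (adds 140)
shortest-cost path #3: 4→1→5→10→8→2 push 11 @ unit cost 17 (adds 187)
shortest-cost path #4: 4→7→10→8→2 push 1 @ unit cost 18 (adds 18)
shortest-cost path #5: 4→1→3→5→10→8→2 push 9 @ unit cost 22 (adds 198)
total cost = 668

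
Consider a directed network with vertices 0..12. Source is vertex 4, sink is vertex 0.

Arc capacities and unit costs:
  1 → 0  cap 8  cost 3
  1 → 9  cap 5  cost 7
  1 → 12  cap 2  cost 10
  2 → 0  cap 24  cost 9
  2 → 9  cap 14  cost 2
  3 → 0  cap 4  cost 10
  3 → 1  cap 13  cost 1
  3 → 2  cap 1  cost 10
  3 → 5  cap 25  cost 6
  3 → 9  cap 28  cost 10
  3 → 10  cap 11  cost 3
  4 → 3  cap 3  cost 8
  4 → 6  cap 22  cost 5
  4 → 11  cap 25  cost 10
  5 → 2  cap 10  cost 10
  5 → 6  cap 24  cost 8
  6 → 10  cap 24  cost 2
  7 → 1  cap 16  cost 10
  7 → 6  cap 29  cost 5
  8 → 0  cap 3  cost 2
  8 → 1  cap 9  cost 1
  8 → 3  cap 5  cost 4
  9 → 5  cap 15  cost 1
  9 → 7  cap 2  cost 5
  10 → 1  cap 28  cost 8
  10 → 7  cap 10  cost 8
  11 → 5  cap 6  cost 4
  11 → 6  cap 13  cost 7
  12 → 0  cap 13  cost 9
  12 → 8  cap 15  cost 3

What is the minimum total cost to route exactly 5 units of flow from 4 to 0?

shortest-cost path #1: 4→3→1→0 push 3 @ unit cost 12 (adds 36)
shortest-cost path #2: 4→6→10→1→0 push 2 @ unit cost 18 (adds 36)
total cost = 72

Minimum cost for 5 units: 72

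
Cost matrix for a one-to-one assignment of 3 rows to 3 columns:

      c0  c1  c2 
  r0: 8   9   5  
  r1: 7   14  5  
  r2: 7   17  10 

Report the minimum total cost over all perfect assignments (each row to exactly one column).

optimal assignment: row0→col1 (cost 9), row1→col2 (cost 5), row2→col0 (cost 7)
total = 9 + 5 + 7 = 21

Minimum assignment cost: 21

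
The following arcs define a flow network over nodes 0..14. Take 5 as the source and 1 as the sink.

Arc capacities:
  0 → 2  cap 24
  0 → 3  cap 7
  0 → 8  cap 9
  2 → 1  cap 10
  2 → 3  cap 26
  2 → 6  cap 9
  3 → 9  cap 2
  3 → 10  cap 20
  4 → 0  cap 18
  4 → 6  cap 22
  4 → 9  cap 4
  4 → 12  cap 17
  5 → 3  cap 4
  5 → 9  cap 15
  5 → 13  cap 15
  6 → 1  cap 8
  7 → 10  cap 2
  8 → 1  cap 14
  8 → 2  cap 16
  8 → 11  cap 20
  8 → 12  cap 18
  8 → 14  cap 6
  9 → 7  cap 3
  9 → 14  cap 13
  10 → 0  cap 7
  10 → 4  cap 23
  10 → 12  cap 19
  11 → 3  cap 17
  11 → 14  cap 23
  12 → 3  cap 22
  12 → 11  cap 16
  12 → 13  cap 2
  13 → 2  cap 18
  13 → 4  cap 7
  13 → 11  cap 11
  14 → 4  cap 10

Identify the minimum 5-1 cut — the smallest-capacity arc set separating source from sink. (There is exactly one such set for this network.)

augment #1: 5→13→2→1 push 10
augment #2: 5→13→2→6→1 push 5
augment #3: 5→3→10→0→8→1 push 4
augment #4: 5→9→14→4→6→1 push 3
augment #5: 5→9→7→10→0→8→1 push 2
augment #6: 5→9→14→4→0→8→1 push 3
max flow = 27; residual-reachable set from 5 gives S-side
cut edges (S→T): {(0,8), (2,1), (6,1)} total cap 27

Min-cut arcs: {(0,8), (2,1), (6,1)} (total capacity 27)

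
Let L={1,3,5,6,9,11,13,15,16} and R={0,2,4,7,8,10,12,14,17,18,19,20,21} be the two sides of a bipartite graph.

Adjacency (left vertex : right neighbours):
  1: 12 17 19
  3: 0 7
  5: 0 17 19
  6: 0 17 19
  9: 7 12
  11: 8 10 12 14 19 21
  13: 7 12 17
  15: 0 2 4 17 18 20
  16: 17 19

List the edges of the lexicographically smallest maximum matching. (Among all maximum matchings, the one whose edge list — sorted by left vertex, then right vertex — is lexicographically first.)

Lex-smallest maximum matching: {(1,12), (3,0), (5,17), (6,19), (9,7), (11,8), (15,2)}

|M| = 7 (so the lex-smallest maximum matching has 7 edges)
process left vertices in ascending order; for each, take the smallest-labelled available neighbour that still permits 7 edges overall, or leave it unmatched if none does
lex-smallest matching: {1-12, 3-0, 5-17, 6-19, 9-7, 11-8, 15-2}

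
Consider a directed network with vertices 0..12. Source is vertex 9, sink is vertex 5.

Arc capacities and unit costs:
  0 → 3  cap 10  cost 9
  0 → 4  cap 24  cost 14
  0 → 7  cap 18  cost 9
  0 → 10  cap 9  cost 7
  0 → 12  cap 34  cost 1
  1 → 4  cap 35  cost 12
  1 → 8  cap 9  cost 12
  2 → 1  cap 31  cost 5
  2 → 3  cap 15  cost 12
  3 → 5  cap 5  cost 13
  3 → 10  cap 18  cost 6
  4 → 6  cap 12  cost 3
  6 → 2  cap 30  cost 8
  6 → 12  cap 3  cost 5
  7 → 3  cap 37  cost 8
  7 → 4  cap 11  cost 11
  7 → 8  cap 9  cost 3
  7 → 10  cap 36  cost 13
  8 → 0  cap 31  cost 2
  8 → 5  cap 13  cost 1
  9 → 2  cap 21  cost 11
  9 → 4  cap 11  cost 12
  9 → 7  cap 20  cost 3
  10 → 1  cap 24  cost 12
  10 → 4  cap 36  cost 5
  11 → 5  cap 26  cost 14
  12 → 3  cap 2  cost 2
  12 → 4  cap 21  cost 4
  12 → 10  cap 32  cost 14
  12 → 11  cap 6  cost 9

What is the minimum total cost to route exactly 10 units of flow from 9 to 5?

shortest-cost path #1: 9→7→8→5 push 9 @ unit cost 7 (adds 63)
shortest-cost path #2: 9→7→3→5 push 1 @ unit cost 24 (adds 24)
total cost = 87

Minimum cost for 10 units: 87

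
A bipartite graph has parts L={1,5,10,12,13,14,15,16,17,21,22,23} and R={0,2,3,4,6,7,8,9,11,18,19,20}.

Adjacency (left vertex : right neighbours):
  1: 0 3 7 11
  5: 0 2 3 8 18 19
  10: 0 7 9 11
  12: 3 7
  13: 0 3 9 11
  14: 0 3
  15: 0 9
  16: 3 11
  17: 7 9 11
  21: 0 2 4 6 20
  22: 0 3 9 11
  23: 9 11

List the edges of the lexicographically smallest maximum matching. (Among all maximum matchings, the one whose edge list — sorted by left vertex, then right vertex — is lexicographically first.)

Lex-smallest maximum matching: {(1,0), (5,2), (10,7), (12,3), (13,9), (16,11), (21,4)}

|M| = 7 (so the lex-smallest maximum matching has 7 edges)
process left vertices in ascending order; for each, take the smallest-labelled available neighbour that still permits 7 edges overall, or leave it unmatched if none does
lex-smallest matching: {1-0, 5-2, 10-7, 12-3, 13-9, 16-11, 21-4}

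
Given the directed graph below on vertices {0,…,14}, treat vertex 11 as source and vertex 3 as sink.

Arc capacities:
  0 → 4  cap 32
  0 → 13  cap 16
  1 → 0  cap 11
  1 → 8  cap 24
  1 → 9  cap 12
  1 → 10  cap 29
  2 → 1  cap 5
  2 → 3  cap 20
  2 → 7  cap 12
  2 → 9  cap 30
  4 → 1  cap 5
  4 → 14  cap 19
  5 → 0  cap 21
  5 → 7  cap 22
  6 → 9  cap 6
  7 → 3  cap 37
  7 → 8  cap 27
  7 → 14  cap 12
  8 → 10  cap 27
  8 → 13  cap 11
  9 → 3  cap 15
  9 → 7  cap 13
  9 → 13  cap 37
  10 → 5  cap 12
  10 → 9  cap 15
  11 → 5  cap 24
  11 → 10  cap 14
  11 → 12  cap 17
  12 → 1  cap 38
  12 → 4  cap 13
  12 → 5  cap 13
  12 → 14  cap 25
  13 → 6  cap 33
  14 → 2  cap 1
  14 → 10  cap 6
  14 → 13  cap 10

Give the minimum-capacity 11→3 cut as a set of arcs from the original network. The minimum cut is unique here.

augment #1: 11→5→7→3 push 22
augment #2: 11→10→9→3 push 14
augment #3: 11→12→1→9→3 push 1
augment #4: 11→12→14→2→3 push 1
augment #5: 11→12→1→9→7→3 push 11
augment #6: 11→12→1→10→9→7→3 push 1
augment #7: 11→5→0→13→6→9→7→3 push 1
max flow = 51; residual-reachable set from 11 gives S-side
cut edges (S→T): {(5,7), (9,3), (9,7), (14,2)} total cap 51

Min-cut arcs: {(5,7), (9,3), (9,7), (14,2)} (total capacity 51)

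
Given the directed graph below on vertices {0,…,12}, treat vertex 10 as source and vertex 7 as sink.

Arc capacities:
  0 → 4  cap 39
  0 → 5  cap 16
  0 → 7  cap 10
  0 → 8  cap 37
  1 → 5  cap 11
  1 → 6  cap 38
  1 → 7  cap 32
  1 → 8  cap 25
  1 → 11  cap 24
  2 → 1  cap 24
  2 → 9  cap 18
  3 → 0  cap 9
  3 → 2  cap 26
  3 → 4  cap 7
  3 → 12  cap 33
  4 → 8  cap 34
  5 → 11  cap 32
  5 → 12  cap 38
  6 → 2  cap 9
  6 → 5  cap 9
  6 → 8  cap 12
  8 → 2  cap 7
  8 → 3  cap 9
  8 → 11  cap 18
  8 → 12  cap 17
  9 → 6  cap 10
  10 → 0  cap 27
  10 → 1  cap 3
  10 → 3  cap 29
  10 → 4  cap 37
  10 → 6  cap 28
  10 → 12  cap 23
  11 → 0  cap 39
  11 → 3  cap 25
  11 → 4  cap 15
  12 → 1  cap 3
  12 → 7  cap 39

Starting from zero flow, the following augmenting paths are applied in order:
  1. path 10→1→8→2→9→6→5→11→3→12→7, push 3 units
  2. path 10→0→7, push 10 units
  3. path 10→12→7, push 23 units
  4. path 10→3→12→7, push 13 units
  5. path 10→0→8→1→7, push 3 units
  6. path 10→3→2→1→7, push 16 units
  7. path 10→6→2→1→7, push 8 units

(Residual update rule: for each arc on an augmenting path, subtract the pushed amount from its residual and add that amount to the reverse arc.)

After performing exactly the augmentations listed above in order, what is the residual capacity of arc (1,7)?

Residual capacity of (1,7): 5

after path 1 (10→1→8→2→9→6→5→11→3→12→7, push 3): res(1,7)=32
after path 2 (10→0→7, push 10): res(1,7)=32
after path 3 (10→12→7, push 23): res(1,7)=32
after path 4 (10→3→12→7, push 13): res(1,7)=32
after path 5 (10→0→8→1→7, push 3): res(1,7)=29
after path 6 (10→3→2→1→7, push 16): res(1,7)=13
after path 7 (10→6→2→1→7, push 8): res(1,7)=5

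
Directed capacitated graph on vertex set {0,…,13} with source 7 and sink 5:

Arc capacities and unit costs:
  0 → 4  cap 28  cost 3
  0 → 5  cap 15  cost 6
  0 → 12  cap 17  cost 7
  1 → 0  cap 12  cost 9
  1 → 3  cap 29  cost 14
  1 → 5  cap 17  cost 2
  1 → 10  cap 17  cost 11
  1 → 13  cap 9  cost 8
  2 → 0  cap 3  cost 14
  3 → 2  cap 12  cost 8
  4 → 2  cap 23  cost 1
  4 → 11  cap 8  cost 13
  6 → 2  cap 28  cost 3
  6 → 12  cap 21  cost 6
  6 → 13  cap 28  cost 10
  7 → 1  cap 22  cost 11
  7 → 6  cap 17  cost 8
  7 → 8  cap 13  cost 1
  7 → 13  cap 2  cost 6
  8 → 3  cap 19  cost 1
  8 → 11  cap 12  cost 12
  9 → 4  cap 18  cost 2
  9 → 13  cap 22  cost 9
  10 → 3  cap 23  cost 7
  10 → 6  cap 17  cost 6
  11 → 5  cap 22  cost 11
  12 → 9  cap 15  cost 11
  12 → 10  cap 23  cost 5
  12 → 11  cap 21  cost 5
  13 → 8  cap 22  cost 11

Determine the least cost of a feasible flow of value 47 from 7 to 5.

shortest-cost path #1: 7→1→5 push 17 @ unit cost 13 (adds 221)
shortest-cost path #2: 7→8→11→5 push 12 @ unit cost 24 (adds 288)
shortest-cost path #3: 7→1→0→5 push 5 @ unit cost 26 (adds 130)
shortest-cost path #4: 7→6→12→11→5 push 10 @ unit cost 30 (adds 300)
shortest-cost path #5: 7→8→3→2→0→5 push 1 @ unit cost 30 (adds 30)
shortest-cost path #6: 7→6→2→0→5 push 2 @ unit cost 31 (adds 62)
total cost = 1031

Minimum cost for 47 units: 1031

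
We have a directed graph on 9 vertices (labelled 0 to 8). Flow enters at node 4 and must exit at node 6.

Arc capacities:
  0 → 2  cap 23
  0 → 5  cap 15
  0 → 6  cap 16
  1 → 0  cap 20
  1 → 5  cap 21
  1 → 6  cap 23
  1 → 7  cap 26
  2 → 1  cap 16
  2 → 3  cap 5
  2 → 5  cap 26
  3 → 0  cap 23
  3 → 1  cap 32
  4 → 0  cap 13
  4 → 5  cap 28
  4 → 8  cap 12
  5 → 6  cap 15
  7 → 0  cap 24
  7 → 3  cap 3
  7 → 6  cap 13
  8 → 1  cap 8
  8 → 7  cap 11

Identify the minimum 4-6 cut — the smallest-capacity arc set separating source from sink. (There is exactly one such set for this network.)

augment #1: 4→0→6 push 13
augment #2: 4→5→6 push 15
augment #3: 4→8→1→6 push 8
augment #4: 4→8→7→6 push 4
max flow = 40; residual-reachable set from 4 gives S-side
cut edges (S→T): {(4,0), (4,8), (5,6)} total cap 40

Min-cut arcs: {(4,0), (4,8), (5,6)} (total capacity 40)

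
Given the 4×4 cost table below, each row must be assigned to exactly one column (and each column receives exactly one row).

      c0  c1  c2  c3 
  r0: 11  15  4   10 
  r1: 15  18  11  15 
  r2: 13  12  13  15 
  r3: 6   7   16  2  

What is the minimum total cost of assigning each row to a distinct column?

optimal assignment: row0→col2 (cost 4), row1→col0 (cost 15), row2→col1 (cost 12), row3→col3 (cost 2)
total = 4 + 15 + 12 + 2 = 33

Minimum assignment cost: 33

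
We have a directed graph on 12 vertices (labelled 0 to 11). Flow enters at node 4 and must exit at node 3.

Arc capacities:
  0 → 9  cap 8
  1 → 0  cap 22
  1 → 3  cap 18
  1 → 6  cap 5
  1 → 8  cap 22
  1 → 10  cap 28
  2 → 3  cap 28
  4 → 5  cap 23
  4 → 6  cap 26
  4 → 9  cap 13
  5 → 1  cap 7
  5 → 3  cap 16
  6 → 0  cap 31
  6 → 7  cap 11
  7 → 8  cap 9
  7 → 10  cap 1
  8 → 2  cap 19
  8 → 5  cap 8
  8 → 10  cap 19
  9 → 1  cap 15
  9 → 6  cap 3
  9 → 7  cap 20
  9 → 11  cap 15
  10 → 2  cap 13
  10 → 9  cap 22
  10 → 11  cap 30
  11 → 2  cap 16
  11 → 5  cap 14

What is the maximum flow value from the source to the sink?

augment #1: 4→5→3 bottleneck 16, total now 16
augment #2: 4→5→1→3 bottleneck 7, total now 23
augment #3: 4→9→1→3 bottleneck 11, total now 34
augment #4: 4→9→11→2→3 bottleneck 2, total now 36
augment #5: 4→6→7→8→2→3 bottleneck 9, total now 45
augment #6: 4→6→7→10→2→3 bottleneck 1, total now 46
augment #7: 4→6→0→9→11→2→3 bottleneck 8, total now 54

Maximum flow value: 54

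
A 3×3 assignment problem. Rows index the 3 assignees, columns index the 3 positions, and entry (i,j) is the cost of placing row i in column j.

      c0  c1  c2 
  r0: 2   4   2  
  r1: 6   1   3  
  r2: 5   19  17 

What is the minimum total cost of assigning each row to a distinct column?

Minimum assignment cost: 8

optimal assignment: row0→col2 (cost 2), row1→col1 (cost 1), row2→col0 (cost 5)
total = 2 + 1 + 5 = 8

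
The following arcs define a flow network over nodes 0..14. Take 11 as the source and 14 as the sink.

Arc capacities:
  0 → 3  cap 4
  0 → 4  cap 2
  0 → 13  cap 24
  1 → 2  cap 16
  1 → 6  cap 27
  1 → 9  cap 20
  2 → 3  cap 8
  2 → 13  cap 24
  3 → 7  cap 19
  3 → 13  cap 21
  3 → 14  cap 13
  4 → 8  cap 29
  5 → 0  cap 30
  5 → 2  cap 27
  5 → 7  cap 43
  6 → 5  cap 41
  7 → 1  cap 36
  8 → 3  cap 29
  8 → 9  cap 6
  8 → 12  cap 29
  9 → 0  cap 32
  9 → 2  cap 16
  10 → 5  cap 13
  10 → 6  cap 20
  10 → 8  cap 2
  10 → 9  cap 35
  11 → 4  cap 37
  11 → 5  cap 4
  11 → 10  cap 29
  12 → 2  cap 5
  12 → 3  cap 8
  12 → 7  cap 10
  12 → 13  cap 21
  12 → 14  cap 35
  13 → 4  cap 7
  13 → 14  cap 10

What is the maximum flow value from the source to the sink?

augment #1: 11→4→8→3→14 bottleneck 13, total now 13
augment #2: 11→4→8→12→14 bottleneck 16, total now 29
augment #3: 11→5→0→13→14 bottleneck 4, total now 33
augment #4: 11→10→8→12→14 bottleneck 2, total now 35
augment #5: 11→10→5→0→13→14 bottleneck 6, total now 41
augment #6: 11→10→5→0→3→8→12→14 bottleneck 4, total now 45
augment #7: 11→10→5→2→3→8→12→14 bottleneck 3, total now 48
augment #8: 11→10→9→2→3→8→12→14 bottleneck 4, total now 52

Maximum flow value: 52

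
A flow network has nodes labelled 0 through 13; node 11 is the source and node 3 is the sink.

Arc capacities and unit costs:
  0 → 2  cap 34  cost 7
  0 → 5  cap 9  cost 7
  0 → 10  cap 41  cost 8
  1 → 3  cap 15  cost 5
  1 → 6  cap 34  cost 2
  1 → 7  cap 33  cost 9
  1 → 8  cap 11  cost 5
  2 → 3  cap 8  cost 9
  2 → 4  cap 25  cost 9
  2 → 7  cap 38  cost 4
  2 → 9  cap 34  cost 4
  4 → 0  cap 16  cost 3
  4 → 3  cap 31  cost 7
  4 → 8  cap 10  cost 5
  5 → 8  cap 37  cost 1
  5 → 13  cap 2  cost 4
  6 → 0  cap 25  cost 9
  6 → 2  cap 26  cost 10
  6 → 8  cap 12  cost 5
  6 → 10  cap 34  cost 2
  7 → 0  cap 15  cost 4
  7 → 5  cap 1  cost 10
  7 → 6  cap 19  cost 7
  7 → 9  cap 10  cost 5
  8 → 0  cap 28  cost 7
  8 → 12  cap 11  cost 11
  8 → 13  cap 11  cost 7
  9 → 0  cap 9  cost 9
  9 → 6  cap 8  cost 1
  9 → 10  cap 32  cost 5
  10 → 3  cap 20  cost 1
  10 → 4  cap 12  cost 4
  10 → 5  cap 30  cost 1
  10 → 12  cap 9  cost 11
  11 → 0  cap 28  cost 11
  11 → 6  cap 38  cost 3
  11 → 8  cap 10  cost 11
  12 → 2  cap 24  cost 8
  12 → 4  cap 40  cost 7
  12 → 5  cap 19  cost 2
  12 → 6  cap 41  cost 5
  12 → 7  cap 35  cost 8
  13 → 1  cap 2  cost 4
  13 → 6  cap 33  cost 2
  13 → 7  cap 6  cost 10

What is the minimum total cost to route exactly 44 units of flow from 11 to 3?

Minimum cost for 44 units: 614

shortest-cost path #1: 11→6→10→3 push 20 @ unit cost 6 (adds 120)
shortest-cost path #2: 11→6→10→4→3 push 12 @ unit cost 16 (adds 192)
shortest-cost path #3: 11→6→10→5→13→1→3 push 2 @ unit cost 19 (adds 38)
shortest-cost path #4: 11→6→2→3 push 4 @ unit cost 22 (adds 88)
shortest-cost path #5: 11→0→2→3 push 4 @ unit cost 27 (adds 108)
shortest-cost path #6: 11→0→2→4→3 push 2 @ unit cost 34 (adds 68)
total cost = 614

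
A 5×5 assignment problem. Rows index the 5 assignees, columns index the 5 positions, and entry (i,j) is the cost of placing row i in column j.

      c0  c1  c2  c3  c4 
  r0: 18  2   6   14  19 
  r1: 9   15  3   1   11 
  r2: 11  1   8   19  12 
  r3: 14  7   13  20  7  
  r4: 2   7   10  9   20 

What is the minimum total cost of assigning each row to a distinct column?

Minimum assignment cost: 17

optimal assignment: row0→col2 (cost 6), row1→col3 (cost 1), row2→col1 (cost 1), row3→col4 (cost 7), row4→col0 (cost 2)
total = 6 + 1 + 1 + 7 + 2 = 17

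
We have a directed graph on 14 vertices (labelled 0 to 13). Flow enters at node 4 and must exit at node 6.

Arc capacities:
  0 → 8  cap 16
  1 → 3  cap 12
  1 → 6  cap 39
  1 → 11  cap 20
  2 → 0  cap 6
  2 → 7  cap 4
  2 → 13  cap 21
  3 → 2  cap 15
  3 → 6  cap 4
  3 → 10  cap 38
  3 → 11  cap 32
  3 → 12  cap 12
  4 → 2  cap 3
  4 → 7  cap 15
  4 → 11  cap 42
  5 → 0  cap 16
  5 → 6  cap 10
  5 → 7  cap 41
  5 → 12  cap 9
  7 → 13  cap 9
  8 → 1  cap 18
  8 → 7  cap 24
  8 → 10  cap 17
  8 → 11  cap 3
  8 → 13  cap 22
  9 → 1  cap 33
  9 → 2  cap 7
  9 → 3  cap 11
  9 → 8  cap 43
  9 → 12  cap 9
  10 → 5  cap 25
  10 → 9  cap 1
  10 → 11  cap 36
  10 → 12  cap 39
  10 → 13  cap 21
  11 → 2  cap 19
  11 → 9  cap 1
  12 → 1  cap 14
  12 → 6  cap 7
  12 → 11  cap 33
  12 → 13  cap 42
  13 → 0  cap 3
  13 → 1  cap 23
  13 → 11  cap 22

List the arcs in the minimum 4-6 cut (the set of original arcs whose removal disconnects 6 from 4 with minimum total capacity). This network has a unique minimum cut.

augment #1: 4→2→13→1→6 push 3
augment #2: 4→7→13→1→6 push 9
augment #3: 4→11→9→1→6 push 1
augment #4: 4→11→2→13→1→6 push 11
augment #5: 4→11→2→0→8→1→6 push 6
augment #6: 4→11→2→13→0→8→1→6 push 2
max flow = 32; residual-reachable set from 4 gives S-side
cut edges (S→T): {(4,2), (7,13), (11,2), (11,9)} total cap 32

Min-cut arcs: {(4,2), (7,13), (11,2), (11,9)} (total capacity 32)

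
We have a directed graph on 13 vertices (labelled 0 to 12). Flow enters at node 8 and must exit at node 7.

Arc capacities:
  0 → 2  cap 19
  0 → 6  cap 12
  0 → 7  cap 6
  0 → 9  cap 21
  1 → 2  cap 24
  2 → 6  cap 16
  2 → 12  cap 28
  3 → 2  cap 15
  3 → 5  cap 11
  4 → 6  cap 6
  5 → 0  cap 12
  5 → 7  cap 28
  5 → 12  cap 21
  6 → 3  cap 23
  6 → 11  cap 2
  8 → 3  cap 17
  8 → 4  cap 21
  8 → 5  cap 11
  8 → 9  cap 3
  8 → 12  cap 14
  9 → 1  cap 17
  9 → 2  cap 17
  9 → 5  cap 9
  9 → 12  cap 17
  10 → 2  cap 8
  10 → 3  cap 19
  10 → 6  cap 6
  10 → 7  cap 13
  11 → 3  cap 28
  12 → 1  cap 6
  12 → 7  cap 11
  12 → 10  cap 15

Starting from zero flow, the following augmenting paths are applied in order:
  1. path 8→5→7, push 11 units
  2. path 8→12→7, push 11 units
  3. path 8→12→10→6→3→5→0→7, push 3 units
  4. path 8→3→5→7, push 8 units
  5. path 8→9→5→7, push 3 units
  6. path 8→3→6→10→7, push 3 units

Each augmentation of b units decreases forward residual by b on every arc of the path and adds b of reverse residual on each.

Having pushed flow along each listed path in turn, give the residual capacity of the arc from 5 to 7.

after path 1 (8→5→7, push 11): res(5,7)=17
after path 2 (8→12→7, push 11): res(5,7)=17
after path 3 (8→12→10→6→3→5→0→7, push 3): res(5,7)=17
after path 4 (8→3→5→7, push 8): res(5,7)=9
after path 5 (8→9→5→7, push 3): res(5,7)=6
after path 6 (8→3→6→10→7, push 3): res(5,7)=6

Residual capacity of (5,7): 6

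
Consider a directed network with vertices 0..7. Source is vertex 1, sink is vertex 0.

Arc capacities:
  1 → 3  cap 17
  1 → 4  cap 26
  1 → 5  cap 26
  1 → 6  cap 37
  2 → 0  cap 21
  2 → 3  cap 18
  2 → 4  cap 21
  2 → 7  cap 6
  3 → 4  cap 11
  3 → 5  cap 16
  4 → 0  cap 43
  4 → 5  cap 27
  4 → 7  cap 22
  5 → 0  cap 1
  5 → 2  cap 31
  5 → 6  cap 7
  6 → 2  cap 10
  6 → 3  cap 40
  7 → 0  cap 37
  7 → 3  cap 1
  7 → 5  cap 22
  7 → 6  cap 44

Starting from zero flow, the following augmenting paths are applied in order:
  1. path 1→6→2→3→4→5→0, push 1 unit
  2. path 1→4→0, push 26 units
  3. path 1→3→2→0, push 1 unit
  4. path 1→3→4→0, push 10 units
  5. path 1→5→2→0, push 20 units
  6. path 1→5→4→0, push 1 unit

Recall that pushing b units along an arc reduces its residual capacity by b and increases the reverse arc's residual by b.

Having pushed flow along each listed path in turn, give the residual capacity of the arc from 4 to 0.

Residual capacity of (4,0): 6

after path 1 (1→6→2→3→4→5→0, push 1): res(4,0)=43
after path 2 (1→4→0, push 26): res(4,0)=17
after path 3 (1→3→2→0, push 1): res(4,0)=17
after path 4 (1→3→4→0, push 10): res(4,0)=7
after path 5 (1→5→2→0, push 20): res(4,0)=7
after path 6 (1→5→4→0, push 1): res(4,0)=6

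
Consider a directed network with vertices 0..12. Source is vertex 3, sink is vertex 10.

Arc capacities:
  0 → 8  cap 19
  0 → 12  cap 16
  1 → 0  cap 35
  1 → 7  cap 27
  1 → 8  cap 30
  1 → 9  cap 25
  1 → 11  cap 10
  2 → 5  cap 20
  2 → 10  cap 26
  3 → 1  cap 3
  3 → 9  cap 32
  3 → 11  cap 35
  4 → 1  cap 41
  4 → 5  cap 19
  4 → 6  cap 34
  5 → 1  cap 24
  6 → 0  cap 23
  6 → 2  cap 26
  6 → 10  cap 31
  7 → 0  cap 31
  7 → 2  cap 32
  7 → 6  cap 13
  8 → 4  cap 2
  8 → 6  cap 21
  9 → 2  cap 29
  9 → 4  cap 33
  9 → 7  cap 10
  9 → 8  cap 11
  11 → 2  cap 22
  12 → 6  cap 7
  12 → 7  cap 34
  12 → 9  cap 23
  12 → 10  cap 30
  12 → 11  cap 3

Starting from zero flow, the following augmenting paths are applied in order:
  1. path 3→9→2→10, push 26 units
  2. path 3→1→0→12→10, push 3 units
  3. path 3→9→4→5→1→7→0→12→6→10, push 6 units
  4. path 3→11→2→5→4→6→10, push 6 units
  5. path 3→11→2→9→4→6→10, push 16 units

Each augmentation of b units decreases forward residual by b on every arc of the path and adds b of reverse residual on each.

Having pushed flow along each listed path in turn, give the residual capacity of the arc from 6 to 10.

after path 1 (3→9→2→10, push 26): res(6,10)=31
after path 2 (3→1→0→12→10, push 3): res(6,10)=31
after path 3 (3→9→4→5→1→7→0→12→6→10, push 6): res(6,10)=25
after path 4 (3→11→2→5→4→6→10, push 6): res(6,10)=19
after path 5 (3→11→2→9→4→6→10, push 16): res(6,10)=3

Residual capacity of (6,10): 3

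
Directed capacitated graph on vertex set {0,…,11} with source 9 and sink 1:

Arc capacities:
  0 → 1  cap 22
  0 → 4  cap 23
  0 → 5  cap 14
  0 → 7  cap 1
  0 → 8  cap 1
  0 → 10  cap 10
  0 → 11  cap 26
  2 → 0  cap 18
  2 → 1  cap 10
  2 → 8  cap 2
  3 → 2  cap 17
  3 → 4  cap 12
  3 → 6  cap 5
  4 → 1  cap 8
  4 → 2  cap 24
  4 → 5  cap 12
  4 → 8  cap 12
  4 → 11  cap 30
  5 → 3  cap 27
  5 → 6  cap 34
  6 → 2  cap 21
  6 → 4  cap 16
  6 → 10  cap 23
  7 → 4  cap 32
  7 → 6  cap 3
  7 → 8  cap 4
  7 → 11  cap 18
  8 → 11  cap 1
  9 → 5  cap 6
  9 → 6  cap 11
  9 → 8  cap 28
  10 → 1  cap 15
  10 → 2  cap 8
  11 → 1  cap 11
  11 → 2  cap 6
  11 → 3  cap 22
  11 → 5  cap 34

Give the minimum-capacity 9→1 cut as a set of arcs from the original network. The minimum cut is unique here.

Min-cut arcs: {(8,11), (9,5), (9,6)} (total capacity 18)

augment #1: 9→6→2→1 push 10
augment #2: 9→6→4→1 push 1
augment #3: 9→8→11→1 push 1
augment #4: 9→5→3→4→1 push 6
max flow = 18; residual-reachable set from 9 gives S-side
cut edges (S→T): {(8,11), (9,5), (9,6)} total cap 18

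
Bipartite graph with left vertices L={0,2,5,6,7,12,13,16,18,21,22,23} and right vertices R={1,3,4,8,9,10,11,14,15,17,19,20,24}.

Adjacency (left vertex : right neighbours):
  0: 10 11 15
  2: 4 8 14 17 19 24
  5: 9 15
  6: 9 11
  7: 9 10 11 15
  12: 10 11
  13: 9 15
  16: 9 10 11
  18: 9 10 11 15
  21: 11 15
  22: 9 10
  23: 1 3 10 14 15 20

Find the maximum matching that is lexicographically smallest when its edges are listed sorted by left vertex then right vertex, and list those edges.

Lex-smallest maximum matching: {(0,10), (2,4), (5,9), (6,11), (7,15), (23,1)}

|M| = 6 (so the lex-smallest maximum matching has 6 edges)
process left vertices in ascending order; for each, take the smallest-labelled available neighbour that still permits 6 edges overall, or leave it unmatched if none does
lex-smallest matching: {0-10, 2-4, 5-9, 6-11, 7-15, 23-1}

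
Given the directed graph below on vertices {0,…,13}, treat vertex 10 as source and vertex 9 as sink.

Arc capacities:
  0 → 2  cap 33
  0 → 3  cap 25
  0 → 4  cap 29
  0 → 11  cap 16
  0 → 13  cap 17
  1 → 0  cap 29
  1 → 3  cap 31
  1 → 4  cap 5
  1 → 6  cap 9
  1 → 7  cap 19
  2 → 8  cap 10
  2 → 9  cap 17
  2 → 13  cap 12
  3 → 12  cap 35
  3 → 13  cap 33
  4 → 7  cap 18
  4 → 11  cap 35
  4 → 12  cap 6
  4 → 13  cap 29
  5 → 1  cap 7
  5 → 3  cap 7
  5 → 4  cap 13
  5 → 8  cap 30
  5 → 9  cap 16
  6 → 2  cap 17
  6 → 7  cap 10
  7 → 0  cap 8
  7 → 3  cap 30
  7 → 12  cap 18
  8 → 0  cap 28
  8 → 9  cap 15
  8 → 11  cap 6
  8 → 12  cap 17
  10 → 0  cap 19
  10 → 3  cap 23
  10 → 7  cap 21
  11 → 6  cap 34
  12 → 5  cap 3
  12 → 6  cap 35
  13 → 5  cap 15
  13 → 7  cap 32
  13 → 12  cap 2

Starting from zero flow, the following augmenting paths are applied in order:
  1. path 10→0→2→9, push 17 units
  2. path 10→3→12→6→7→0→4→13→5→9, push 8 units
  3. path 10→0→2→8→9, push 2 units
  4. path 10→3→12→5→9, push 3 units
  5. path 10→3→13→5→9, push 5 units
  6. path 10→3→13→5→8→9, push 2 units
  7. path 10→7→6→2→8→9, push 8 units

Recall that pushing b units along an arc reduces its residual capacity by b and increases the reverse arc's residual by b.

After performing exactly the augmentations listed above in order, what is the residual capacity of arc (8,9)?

Residual capacity of (8,9): 3

after path 1 (10→0→2→9, push 17): res(8,9)=15
after path 2 (10→3→12→6→7→0→4→13→5→9, push 8): res(8,9)=15
after path 3 (10→0→2→8→9, push 2): res(8,9)=13
after path 4 (10→3→12→5→9, push 3): res(8,9)=13
after path 5 (10→3→13→5→9, push 5): res(8,9)=13
after path 6 (10→3→13→5→8→9, push 2): res(8,9)=11
after path 7 (10→7→6→2→8→9, push 8): res(8,9)=3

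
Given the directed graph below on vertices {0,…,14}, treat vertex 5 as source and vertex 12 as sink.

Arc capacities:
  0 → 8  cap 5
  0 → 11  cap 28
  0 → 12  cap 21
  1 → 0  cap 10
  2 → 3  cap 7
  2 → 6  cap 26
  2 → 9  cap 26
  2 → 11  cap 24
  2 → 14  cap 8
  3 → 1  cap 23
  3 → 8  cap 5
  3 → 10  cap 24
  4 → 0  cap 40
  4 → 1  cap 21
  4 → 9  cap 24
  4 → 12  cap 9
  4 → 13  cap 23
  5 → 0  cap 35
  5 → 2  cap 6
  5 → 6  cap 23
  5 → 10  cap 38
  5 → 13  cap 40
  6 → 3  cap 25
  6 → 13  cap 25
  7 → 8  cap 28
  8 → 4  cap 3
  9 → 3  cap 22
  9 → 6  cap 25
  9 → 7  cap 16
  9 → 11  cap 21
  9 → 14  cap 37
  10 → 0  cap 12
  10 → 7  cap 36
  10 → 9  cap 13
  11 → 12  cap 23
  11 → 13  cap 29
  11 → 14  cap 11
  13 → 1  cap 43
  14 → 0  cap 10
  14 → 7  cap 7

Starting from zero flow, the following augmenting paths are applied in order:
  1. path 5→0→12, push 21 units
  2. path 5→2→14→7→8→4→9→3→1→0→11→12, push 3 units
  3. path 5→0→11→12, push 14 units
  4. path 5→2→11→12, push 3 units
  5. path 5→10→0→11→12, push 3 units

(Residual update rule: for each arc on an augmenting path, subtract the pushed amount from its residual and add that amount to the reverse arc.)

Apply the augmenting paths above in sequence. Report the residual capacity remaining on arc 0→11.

after path 1 (5→0→12, push 21): res(0,11)=28
after path 2 (5→2→14→7→8→4→9→3→1→0→11→12, push 3): res(0,11)=25
after path 3 (5→0→11→12, push 14): res(0,11)=11
after path 4 (5→2→11→12, push 3): res(0,11)=11
after path 5 (5→10→0→11→12, push 3): res(0,11)=8

Residual capacity of (0,11): 8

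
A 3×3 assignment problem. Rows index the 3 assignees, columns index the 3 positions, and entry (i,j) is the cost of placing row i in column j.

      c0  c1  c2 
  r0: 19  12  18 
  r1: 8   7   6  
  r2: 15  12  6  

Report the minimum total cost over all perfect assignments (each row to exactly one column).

Minimum assignment cost: 26

optimal assignment: row0→col1 (cost 12), row1→col0 (cost 8), row2→col2 (cost 6)
total = 12 + 8 + 6 = 26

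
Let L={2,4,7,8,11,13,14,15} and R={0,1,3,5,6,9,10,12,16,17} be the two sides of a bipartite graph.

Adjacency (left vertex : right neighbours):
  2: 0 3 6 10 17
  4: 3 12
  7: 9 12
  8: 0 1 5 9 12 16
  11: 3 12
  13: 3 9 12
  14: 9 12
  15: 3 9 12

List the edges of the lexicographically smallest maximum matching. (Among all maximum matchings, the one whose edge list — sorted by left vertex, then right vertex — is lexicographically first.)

|M| = 5 (so the lex-smallest maximum matching has 5 edges)
process left vertices in ascending order; for each, take the smallest-labelled available neighbour that still permits 5 edges overall, or leave it unmatched if none does
lex-smallest matching: {2-0, 4-3, 7-9, 8-1, 11-12}

Lex-smallest maximum matching: {(2,0), (4,3), (7,9), (8,1), (11,12)}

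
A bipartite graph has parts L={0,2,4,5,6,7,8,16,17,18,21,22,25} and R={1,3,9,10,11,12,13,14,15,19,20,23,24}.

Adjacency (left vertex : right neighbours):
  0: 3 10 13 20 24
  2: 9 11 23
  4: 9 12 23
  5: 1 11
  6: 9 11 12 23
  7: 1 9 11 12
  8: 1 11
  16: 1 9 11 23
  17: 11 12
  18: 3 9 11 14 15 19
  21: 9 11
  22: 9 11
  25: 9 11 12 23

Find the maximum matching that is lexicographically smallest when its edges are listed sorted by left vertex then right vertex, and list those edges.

|M| = 7 (so the lex-smallest maximum matching has 7 edges)
process left vertices in ascending order; for each, take the smallest-labelled available neighbour that still permits 7 edges overall, or leave it unmatched if none does
lex-smallest matching: {0-3, 2-9, 4-12, 5-1, 6-11, 16-23, 18-14}

Lex-smallest maximum matching: {(0,3), (2,9), (4,12), (5,1), (6,11), (16,23), (18,14)}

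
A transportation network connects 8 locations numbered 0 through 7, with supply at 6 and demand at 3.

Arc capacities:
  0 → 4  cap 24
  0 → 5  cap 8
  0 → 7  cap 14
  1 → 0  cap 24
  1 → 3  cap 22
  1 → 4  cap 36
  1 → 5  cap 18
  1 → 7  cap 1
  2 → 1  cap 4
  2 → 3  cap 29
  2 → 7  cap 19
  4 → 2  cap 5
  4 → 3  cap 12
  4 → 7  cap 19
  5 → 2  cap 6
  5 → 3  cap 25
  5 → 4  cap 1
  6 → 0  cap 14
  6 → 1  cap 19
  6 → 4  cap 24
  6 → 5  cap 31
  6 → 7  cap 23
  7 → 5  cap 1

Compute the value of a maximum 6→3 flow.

augment #1: 6→1→3 bottleneck 19, total now 19
augment #2: 6→4→3 bottleneck 12, total now 31
augment #3: 6→5→3 bottleneck 25, total now 56
augment #4: 6→4→2→3 bottleneck 5, total now 61
augment #5: 6→5→2→3 bottleneck 6, total now 67

Maximum flow value: 67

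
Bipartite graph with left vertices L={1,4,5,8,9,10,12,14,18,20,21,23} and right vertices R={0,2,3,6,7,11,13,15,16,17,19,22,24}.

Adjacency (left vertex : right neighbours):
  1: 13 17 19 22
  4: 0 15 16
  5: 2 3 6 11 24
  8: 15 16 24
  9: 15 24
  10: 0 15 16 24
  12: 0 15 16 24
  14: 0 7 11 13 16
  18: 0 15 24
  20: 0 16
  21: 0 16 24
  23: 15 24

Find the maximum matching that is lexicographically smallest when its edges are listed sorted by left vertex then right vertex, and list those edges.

|M| = 7 (so the lex-smallest maximum matching has 7 edges)
process left vertices in ascending order; for each, take the smallest-labelled available neighbour that still permits 7 edges overall, or leave it unmatched if none does
lex-smallest matching: {1-13, 4-0, 5-2, 8-15, 9-24, 10-16, 14-7}

Lex-smallest maximum matching: {(1,13), (4,0), (5,2), (8,15), (9,24), (10,16), (14,7)}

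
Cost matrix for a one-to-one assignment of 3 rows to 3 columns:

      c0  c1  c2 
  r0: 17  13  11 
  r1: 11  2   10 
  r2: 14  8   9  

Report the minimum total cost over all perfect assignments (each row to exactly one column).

Minimum assignment cost: 27

optimal assignment: row0→col2 (cost 11), row1→col1 (cost 2), row2→col0 (cost 14)
total = 11 + 2 + 14 = 27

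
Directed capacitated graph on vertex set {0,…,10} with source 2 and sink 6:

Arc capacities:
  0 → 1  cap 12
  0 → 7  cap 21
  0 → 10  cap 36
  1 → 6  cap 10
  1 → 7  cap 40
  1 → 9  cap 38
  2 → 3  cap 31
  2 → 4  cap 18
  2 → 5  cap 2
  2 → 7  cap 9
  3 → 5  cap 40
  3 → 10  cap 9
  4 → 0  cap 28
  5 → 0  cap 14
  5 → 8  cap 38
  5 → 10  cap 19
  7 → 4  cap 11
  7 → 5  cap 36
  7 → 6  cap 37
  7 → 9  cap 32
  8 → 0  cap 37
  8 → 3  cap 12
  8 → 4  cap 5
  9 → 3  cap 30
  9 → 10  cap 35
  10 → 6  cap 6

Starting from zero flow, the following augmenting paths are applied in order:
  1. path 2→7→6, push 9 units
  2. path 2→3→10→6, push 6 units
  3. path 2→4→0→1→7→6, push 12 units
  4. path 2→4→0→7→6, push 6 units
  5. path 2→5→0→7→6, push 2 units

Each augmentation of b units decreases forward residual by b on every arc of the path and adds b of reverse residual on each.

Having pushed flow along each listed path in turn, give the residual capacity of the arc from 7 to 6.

after path 1 (2→7→6, push 9): res(7,6)=28
after path 2 (2→3→10→6, push 6): res(7,6)=28
after path 3 (2→4→0→1→7→6, push 12): res(7,6)=16
after path 4 (2→4→0→7→6, push 6): res(7,6)=10
after path 5 (2→5→0→7→6, push 2): res(7,6)=8

Residual capacity of (7,6): 8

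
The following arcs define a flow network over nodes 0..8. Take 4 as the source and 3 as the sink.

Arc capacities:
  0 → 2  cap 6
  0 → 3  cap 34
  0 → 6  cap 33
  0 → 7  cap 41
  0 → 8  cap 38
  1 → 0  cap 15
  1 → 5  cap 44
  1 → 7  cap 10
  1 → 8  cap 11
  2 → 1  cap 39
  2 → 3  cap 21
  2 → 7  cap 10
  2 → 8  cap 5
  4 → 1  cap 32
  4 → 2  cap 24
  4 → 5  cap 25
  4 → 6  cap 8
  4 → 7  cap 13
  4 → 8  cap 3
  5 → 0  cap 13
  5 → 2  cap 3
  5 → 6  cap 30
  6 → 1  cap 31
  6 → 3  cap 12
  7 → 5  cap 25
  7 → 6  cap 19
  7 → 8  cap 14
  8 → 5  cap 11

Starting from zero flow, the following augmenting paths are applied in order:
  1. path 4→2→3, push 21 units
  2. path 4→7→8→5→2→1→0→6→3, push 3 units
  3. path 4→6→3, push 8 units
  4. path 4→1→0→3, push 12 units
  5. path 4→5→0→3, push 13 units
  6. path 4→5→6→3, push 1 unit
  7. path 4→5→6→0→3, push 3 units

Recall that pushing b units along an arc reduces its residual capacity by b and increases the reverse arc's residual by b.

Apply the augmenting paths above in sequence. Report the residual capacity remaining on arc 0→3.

Residual capacity of (0,3): 6

after path 1 (4→2→3, push 21): res(0,3)=34
after path 2 (4→7→8→5→2→1→0→6→3, push 3): res(0,3)=34
after path 3 (4→6→3, push 8): res(0,3)=34
after path 4 (4→1→0→3, push 12): res(0,3)=22
after path 5 (4→5→0→3, push 13): res(0,3)=9
after path 6 (4→5→6→3, push 1): res(0,3)=9
after path 7 (4→5→6→0→3, push 3): res(0,3)=6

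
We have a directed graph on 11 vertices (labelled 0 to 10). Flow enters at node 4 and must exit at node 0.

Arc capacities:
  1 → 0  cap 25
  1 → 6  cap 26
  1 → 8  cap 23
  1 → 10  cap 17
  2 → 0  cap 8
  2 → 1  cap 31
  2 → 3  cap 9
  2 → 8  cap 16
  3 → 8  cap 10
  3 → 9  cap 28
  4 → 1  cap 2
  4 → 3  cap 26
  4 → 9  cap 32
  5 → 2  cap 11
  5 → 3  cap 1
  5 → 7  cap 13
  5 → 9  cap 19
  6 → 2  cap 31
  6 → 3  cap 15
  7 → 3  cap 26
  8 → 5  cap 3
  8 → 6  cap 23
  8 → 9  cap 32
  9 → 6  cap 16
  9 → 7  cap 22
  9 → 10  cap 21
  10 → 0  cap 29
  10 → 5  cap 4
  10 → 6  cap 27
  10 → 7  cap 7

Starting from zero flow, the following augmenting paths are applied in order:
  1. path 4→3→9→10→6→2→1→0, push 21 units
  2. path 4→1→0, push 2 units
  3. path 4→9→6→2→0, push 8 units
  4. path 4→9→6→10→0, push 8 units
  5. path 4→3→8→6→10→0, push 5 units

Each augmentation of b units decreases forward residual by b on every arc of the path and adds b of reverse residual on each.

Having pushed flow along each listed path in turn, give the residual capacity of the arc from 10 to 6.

after path 1 (4→3→9→10→6→2→1→0, push 21): res(10,6)=6
after path 2 (4→1→0, push 2): res(10,6)=6
after path 3 (4→9→6→2→0, push 8): res(10,6)=6
after path 4 (4→9→6→10→0, push 8): res(10,6)=14
after path 5 (4→3→8→6→10→0, push 5): res(10,6)=19

Residual capacity of (10,6): 19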